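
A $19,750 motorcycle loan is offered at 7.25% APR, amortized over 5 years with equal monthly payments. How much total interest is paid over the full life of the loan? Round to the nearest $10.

$3,850

Monthly rate = 7.25%/12 = 0.0060417; payment = 19,750 × 0.0060417 / (1 − (1+0.0060417)^−60) = $393.41.
Total paid = 60 × $393.41 = $23,604.60; interest = $23,604.60 − $19,750 = $3,854.60.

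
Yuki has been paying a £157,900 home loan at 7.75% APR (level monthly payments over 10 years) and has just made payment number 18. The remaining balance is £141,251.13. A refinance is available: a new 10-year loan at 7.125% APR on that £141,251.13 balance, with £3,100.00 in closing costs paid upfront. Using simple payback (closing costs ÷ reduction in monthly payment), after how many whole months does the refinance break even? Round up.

13 months

Current payment = 157,900 × 7.75%/12 / (1 − (1+0.0064583)^−120) = £1,894.97.
Refinanced payment = 141,251.13 × 0.0059375 / (1 − (1+0.0059375)^−120) = £1,649.16.
Monthly savings = £1,894.97 − £1,649.16 = £245.81.
Break-even = £3,100.00 / £245.81 = 12.61 → 13 months.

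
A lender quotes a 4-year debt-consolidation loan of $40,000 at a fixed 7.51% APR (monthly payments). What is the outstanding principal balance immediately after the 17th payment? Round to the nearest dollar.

With monthly rate i = 7.51%/12 = 0.0062583, the balance after k of n payments is P · [(1+i)^n − (1+i)^k] / [(1+i)^n − 1].
(1+0.0062583)^48 = 1.34913534 and (1+0.0062583)^17 = 1.11188873, so the balance is 40,000 × (1.34913534 − 1.11188873) / (1.34913534 − 1) = $27,181.05.

$27,181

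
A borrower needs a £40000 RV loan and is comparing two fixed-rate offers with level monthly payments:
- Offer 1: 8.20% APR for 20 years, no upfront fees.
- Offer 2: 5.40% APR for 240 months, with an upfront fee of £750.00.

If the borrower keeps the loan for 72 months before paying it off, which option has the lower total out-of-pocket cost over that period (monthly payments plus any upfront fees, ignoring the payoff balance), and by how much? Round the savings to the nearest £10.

Offer 1: at 8.20% the monthly rate is 0.0068333, so the payment is 40,000 × 0.0068333 / (1 − 1.0068333^−240) = £339.57.
Offer 2: at 5.40% the monthly rate is 0.0045000, so the payment is 40,000 × 0.0045000 / (1 − 1.0045000^−240) = £272.90.
Over 72 months: Offer 1 costs 72 × £339.57 = £24,449.04; Offer 2 costs 72 × £272.90 + £750.00 = £20,398.80.
Offer 2 is cheaper by £24,449.04 − £20,398.80 = £4,050.24.

Offer 2 by £4,050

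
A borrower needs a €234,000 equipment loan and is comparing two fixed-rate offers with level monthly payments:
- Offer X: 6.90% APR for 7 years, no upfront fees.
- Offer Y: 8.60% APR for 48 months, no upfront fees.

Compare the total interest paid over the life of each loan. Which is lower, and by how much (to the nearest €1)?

Offer X: monthly rate = 6.9%/12 = 0.0057500; payment = 234,000 × 0.0057500 / (1 − (1+0.0057500)^−84) = €3,520.26.
Total interest on Offer X = 84 × €3,520.26 − €234,000 = €61,701.84.
Offer Y: monthly rate = 8.6%/12 = 0.0071667; payment = 234,000 × 0.0071667 / (1 − (1+0.0071667)^−48) = €5,778.76.
Total interest on Offer Y = 48 × €5,778.76 − €234,000 = €43,380.48.
Offer Y is lower by €18,321.36.

Offer Y by €18,321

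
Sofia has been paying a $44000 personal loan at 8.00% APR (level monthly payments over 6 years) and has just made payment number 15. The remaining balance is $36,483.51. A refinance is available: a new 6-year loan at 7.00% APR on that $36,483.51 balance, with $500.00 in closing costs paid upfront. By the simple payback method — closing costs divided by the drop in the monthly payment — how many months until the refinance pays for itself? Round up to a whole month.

Current payment = 44,000 × 8%/12 / (1 − (1+0.0066667)^−72) = $771.46.
Refinanced payment = 36,483.51 × 0.0058333 / (1 − (1+0.0058333)^−72) = $622.01.
Monthly savings = $771.46 − $622.01 = $149.45.
Break-even = $500.00 / $149.45 = 3.35 → 4 months.

4 months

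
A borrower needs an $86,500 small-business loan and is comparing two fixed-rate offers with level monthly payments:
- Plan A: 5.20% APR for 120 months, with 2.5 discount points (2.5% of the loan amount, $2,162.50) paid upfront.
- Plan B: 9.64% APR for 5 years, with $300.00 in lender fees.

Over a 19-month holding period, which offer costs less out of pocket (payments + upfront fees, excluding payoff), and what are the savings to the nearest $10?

Plan A by $15,170

Plan A: monthly rate = 5.2%/12 = 0.0043333; payment = 86,500 × 0.0043333 / (1 − (1+0.0043333)^−120) = $925.95.
Plan B: monthly rate = 9.64%/12 = 0.0080333; payment = 86,500 × 0.0080333 / (1 − (1+0.0080333)^−60) = $1,822.58.
Over 19 months: Plan A costs 19 × $925.95 + $2,162.50 = $19,755.55; Plan B costs 19 × $1,822.58 + $300.00 = $34,929.02.
Plan A is cheaper by $34,929.02 − $19,755.55 = $15,173.47.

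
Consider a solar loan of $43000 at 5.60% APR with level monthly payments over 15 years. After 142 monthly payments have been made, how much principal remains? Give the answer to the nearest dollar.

$12,288

With monthly rate i = 5.6%/12 = 0.0046667, the balance after k of n payments is P · [(1+i)^n − (1+i)^k] / [(1+i)^n − 1].
(1+0.0046667)^180 = 2.31184539 and (1+0.0046667)^142 = 1.93697066, so the balance is 43,000 × (2.31184539 − 1.93697066) / (2.31184539 − 1) = $12,287.74.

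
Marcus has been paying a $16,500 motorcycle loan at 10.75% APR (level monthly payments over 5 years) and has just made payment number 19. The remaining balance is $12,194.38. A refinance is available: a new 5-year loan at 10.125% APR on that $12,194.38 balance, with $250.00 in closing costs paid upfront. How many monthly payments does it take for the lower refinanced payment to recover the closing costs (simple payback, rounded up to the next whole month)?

Current payment = 16,500 × 10.75%/12 / (1 − (1+0.0089583)^−60) = $356.70.
Refinanced payment = 12,194.38 × 0.0084375 / (1 − (1+0.0084375)^−60) = $259.85.
Monthly savings = $356.70 − $259.85 = $96.85.
Break-even = $250.00 / $96.85 = 2.58 → 3 months.

3 months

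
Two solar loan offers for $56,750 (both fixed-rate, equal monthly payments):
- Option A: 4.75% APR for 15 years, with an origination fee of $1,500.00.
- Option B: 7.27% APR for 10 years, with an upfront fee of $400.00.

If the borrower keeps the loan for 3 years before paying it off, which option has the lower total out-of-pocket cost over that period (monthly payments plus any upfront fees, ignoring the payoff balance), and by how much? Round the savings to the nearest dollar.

Option A: at 4.75% the monthly rate is 0.0039583, so the payment is 56,750 × 0.0039583 / (1 − 1.0039583^−180) = $441.42.
Option B: at 7.27% the monthly rate is 0.0060583, so the payment is 56,750 × 0.0060583 / (1 − 1.0060583^−120) = $666.84.
Over 36 months: Option A costs 36 × $441.42 + $1,500.00 = $17,391.12; Option B costs 36 × $666.84 + $400.00 = $24,406.24.
Option A is cheaper by $24,406.24 − $17,391.12 = $7,015.12.

Option A by $7,015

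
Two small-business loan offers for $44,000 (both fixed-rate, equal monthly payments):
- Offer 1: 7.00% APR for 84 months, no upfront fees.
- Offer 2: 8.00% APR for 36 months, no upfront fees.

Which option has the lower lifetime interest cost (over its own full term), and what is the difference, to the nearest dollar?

Offer 2 by $6,146

Offer 1: at 7.00% the monthly rate is 0.0058333, so the payment is 44,000 × 0.0058333 / (1 − 1.0058333^−84) = $664.08.
Total interest on Offer 1 = 84 × $664.08 − $44,000 = $11,782.72.
Offer 2: monthly rate = 8%/12 = 0.0066667; payment = 44,000 × 0.0066667 / (1 − (1+0.0066667)^−36) = $1,378.80.
Total interest on Offer 2 = 36 × $1,378.80 − $44,000 = $5,636.80.
Offer 2 is lower by $6,145.92.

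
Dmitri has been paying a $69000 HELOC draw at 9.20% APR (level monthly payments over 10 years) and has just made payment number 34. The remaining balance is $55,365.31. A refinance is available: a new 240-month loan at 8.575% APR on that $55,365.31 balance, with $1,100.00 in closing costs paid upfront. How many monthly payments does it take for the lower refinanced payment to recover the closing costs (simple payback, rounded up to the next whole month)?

3 months

Current payment = 69,000 × 9.2%/12 / (1 − (1+0.0076667)^−120) = $881.55.
Refinanced payment = 55,365.31 × 0.0071458 / (1 − (1+0.0071458)^−240) = $483.10.
Monthly savings = $881.55 − $483.10 = $398.45.
Break-even = $1,100.00 / $398.45 = 2.76 → 3 months.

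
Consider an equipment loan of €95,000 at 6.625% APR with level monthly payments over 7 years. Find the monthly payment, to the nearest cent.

€1,416.45

Monthly rate = 6.625%/12 = 0.0055208; payment = 95,000 × 0.0055208 / (1 − (1+0.0055208)^−84) = €1,416.45.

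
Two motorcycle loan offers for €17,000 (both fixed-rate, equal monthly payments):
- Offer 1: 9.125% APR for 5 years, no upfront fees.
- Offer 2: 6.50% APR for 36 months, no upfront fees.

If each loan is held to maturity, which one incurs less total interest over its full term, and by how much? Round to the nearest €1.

Offer 1: monthly rate = 9.125%/12 = 0.0076042; payment = 17,000 × 0.0076042 / (1 − (1+0.0076042)^−60) = €353.92.
Total interest on Offer 1 = 60 × €353.92 − €17,000 = €4,235.20.
Offer 2: monthly rate = 6.5%/12 = 0.0054167; payment = 17,000 × 0.0054167 / (1 − (1+0.0054167)^−36) = €521.03.
Total interest on Offer 2 = 36 × €521.03 − €17,000 = €1,757.08.
Offer 2 is lower by €2,478.12.

Offer 2 by €2,478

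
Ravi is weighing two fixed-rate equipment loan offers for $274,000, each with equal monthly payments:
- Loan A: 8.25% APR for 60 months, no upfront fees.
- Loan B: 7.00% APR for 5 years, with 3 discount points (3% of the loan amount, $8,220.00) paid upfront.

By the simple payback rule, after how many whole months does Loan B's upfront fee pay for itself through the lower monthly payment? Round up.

Loan A: monthly rate = 8.25%/12 = 0.0068750; payment = 274,000 × 0.0068750 / (1 − (1+0.0068750)^−60) = $5,588.57.
Loan B: at 7.00% the monthly rate is 0.0058333, so the payment is 274,000 × 0.0058333 / (1 − 1.0058333^−60) = $5,425.53.
Monthly savings = $5,588.57 − $5,425.53 = $163.04.
Break-even = $8,220.00 / $163.04 = 50.42 → 51 months.

51 months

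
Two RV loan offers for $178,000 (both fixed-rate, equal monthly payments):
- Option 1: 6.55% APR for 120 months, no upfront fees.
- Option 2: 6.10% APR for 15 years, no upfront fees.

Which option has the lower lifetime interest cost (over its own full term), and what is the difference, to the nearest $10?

Option 1: monthly rate = 6.55%/12 = 0.0054583; payment = 178,000 × 0.0054583 / (1 − (1+0.0054583)^−120) = $2,025.69.
Total interest on Option 1 = 120 × $2,025.69 − $178,000 = $65,082.80.
Option 2: at 6.10% the monthly rate is 0.0050833, so the payment is 178,000 × 0.0050833 / (1 − 1.0050833^−180) = $1,511.70.
Total interest on Option 2 = 180 × $1,511.70 − $178,000 = $94,106.00.
Option 1 is lower by $29,023.20.

Option 1 by $29,020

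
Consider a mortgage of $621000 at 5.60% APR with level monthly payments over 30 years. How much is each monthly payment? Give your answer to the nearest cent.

Monthly rate = 5.6%/12 = 0.0046667; payment = 621,000 × 0.0046667 / (1 − (1+0.0046667)^−360) = $3,565.03.

$3,565.03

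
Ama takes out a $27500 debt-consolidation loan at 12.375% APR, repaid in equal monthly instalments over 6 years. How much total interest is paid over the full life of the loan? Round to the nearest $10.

Monthly rate = 12.375%/12 = 0.0103125; payment = 27,500 × 0.0103125 / (1 − (1+0.0103125)^−72) = $543.01.
Total paid = 72 × $543.01 = $39,096.72; interest = $39,096.72 − $27,500 = $11,596.72.

$11,600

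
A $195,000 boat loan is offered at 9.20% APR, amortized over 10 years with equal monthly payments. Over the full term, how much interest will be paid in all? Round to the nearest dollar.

$103,960

Monthly rate = 9.2%/12 = 0.0076667; payment = 195,000 × 0.0076667 / (1 − (1+0.0076667)^−120) = $2,491.33.
Total paid = 120 × $2,491.33 = $298,959.60; interest = $298,959.60 − $195,000 = $103,959.60.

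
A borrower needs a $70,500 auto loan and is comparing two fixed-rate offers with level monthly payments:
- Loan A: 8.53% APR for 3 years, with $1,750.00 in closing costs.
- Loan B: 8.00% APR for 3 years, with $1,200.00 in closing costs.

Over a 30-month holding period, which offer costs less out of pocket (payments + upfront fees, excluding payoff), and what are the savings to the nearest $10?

Loan A: monthly rate = 8.53%/12 = 0.0071083; payment = 70,500 × 0.0071083 / (1 − (1+0.0071083)^−36) = $2,226.49.
Loan B: monthly rate = 8%/12 = 0.0066667; payment = 70,500 × 0.0066667 / (1 − (1+0.0066667)^−36) = $2,209.21.
Over 30 months: Loan A costs 30 × $2,226.49 + $1,750.00 = $68,544.70; Loan B costs 30 × $2,209.21 + $1,200.00 = $67,476.30.
Loan B is cheaper by $68,544.70 − $67,476.30 = $1,068.40.

Loan B by $1,070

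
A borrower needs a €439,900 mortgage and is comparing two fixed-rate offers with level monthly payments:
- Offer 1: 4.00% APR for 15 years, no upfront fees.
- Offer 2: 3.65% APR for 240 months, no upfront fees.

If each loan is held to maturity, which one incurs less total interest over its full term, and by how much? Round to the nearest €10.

Offer 1 by €34,770

Offer 1: at 4.00% the monthly rate is 0.0033333, so the payment is 439,900 × 0.0033333 / (1 − 1.0033333^−180) = €3,253.89.
Total interest on Offer 1 = 180 × €3,253.89 − €439,900 = €145,800.20.
Offer 2: at 3.65% the monthly rate is 0.0030417, so the payment is 439,900 × 0.0030417 / (1 − 1.0030417^−240) = €2,585.28.
Total interest on Offer 2 = 240 × €2,585.28 − €439,900 = €180,567.20.
Offer 1 is lower by €34,767.00.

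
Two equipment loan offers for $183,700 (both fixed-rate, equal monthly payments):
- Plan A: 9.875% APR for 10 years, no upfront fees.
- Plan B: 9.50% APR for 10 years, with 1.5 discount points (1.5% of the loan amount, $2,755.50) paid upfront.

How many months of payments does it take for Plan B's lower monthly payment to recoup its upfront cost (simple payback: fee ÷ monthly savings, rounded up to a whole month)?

73 months

Plan A: monthly rate = 9.875%/12 = 0.0082292; payment = 183,700 × 0.0082292 / (1 − (1+0.0082292)^−120) = $2,414.91.
Plan B: at 9.50% the monthly rate is 0.0079167, so the payment is 183,700 × 0.0079167 / (1 − 1.0079167^−120) = $2,377.03.
Monthly savings = $2,414.91 − $2,377.03 = $37.88.
Break-even = $2,755.50 / $37.88 = 72.74 → 73 months.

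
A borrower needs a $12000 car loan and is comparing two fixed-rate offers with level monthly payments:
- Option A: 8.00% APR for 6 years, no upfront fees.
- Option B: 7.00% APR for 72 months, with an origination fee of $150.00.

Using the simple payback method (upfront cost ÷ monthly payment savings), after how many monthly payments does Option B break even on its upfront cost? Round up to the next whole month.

26 months

Option A: monthly rate = 8%/12 = 0.0066667; payment = 12,000 × 0.0066667 / (1 − (1+0.0066667)^−72) = $210.40.
Option B: monthly rate = 7%/12 = 0.0058333; payment = 12,000 × 0.0058333 / (1 − (1+0.0058333)^−72) = $204.59.
Monthly savings = $210.40 − $204.59 = $5.81.
Break-even = $150.00 / $5.81 = 25.82 → 26 months.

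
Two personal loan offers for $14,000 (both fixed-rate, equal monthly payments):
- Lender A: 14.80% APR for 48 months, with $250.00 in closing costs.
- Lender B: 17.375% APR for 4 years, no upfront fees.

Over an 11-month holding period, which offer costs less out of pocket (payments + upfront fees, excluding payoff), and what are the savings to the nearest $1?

Lender B by $47

Lender A: monthly rate = 14.8%/12 = 0.0123333; payment = 14,000 × 0.0123333 / (1 − (1+0.0123333)^−48) = $388.21.
Lender B: monthly rate = 17.375%/12 = 0.0144792; payment = 14,000 × 0.0144792 / (1 − (1+0.0144792)^−48) = $406.69.
Over 11 months: Lender A costs 11 × $388.21 + $250.00 = $4,520.31; Lender B costs 11 × $406.69 = $4,473.59.
Lender B is cheaper by $4,520.31 − $4,473.59 = $46.72.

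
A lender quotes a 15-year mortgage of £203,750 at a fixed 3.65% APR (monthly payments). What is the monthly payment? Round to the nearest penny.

£1,471.63

At 3.65% the monthly rate is 0.0030417, so the payment is 203,750 × 0.0030417 / (1 − 1.0030417^−180) = £1,471.63.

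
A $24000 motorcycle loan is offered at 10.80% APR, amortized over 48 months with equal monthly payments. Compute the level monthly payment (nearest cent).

$617.96

At 10.80% the monthly rate is 0.0090000, so the payment is 24,000 × 0.0090000 / (1 − 1.0090000^−48) = $617.96.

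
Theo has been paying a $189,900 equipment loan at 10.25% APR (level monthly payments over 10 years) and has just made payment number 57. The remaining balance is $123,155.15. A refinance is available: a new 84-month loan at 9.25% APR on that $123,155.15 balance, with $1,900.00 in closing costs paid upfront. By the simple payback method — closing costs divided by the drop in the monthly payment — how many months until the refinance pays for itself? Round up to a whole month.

Current payment = 189,900 × 10.25%/12 / (1 − (1+0.0085417)^−120) = $2,535.91.
Refinanced payment = 123,155.15 × 0.0077083 / (1 − (1+0.0077083)^−84) = $1,997.11.
Monthly savings = $2,535.91 − $1,997.11 = $538.80.
Break-even = $1,900.00 / $538.80 = 3.53 → 4 months.

4 months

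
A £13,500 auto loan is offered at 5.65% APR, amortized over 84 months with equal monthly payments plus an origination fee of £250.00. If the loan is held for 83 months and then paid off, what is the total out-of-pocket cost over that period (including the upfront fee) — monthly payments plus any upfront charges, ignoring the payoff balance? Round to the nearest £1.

Monthly rate = 5.65%/12 = 0.0047083; payment = 13,500 × 0.0047083 / (1 − (1+0.0047083)^−84) = £194.96.
Total outlay = 83 × £194.96 + £250.00 = £16,431.68.

£16,432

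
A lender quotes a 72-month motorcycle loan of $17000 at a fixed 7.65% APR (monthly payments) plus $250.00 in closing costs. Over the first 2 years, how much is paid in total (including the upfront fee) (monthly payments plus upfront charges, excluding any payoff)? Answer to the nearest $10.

$7,330

Monthly rate = 7.65%/12 = 0.0063750; payment = 17,000 × 0.0063750 / (1 − (1+0.0063750)^−72) = $295.17.
Total outlay = 24 × $295.17 + $250.00 = $7,334.08.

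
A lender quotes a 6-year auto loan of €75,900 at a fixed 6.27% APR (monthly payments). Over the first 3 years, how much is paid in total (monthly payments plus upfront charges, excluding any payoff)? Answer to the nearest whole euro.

€45,633

Monthly rate = 6.27%/12 = 0.0052250; payment = 75,900 × 0.0052250 / (1 − (1+0.0052250)^−72) = €1,267.58.
Total outlay = 36 × €1,267.58 = €45,632.88.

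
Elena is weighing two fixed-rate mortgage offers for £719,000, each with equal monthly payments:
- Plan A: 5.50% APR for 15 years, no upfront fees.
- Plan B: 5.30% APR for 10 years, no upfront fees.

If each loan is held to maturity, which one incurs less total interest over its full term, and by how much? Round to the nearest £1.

Plan B by £129,632

Plan A: monthly rate = 5.5%/12 = 0.0045833; payment = 719,000 × 0.0045833 / (1 − (1+0.0045833)^−180) = £5,874.83.
Total interest on Plan A = 180 × £5,874.83 − £719,000 = £338,469.40.
Plan B: monthly rate = 5.3%/12 = 0.0044167; payment = 719,000 × 0.0044167 / (1 − (1+0.0044167)^−120) = £7,731.98.
Total interest on Plan B = 120 × £7,731.98 − £719,000 = £208,837.60.
Plan B is lower by £129,631.80.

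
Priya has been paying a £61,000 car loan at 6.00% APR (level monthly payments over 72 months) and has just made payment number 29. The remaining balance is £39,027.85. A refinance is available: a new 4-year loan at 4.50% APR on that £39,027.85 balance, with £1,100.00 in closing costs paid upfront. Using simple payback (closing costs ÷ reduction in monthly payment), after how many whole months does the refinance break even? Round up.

10 months

Current payment = 61,000 × 6%/12 / (1 − (1+0.0050000)^−72) = £1,010.95.
Refinanced payment = 39,027.85 × 0.0037500 / (1 − (1+0.0037500)^−48) = £889.97.
Monthly savings = £1,010.95 − £889.97 = £120.98.
Break-even = £1,100.00 / £120.98 = 9.09 → 10 months.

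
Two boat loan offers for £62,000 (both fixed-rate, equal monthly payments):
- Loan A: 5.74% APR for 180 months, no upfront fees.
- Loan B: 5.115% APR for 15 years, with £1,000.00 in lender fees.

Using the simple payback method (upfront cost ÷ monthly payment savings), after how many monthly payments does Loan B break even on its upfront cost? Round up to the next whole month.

Loan A: at 5.74% the monthly rate is 0.0047833, so the payment is 62,000 × 0.0047833 / (1 − 1.0047833^−180) = £514.52.
Loan B: at 5.115% the monthly rate is 0.0042625, so the payment is 62,000 × 0.0042625 / (1 − 1.0042625^−180) = £494.01.
Monthly savings = £514.52 − £494.01 = £20.51.
Break-even = £1,000.00 / £20.51 = 48.76 → 49 months.

49 months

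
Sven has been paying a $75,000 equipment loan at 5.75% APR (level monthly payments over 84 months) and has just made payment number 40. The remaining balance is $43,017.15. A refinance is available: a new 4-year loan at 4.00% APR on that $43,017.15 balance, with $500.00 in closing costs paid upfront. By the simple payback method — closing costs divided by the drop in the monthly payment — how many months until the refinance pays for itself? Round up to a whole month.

Current payment = 75,000 × 5.75%/12 / (1 − (1+0.0047917)^−84) = $1,086.68.
Refinanced payment = 43,017.15 × 0.0033333 / (1 − (1+0.0033333)^−48) = $971.29.
Monthly savings = $1,086.68 − $971.29 = $115.39.
Break-even = $500.00 / $115.39 = 4.33 → 5 months.

5 months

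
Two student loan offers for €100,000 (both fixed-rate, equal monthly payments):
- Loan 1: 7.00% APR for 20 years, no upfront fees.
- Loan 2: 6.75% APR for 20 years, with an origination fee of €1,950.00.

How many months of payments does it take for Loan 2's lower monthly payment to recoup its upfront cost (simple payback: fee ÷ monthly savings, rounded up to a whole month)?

Loan 1: monthly rate = 7%/12 = 0.0058333; payment = 100,000 × 0.0058333 / (1 − (1+0.0058333)^−240) = €775.30.
Loan 2: monthly rate = 6.75%/12 = 0.0056250; payment = 100,000 × 0.0056250 / (1 − (1+0.0056250)^−240) = €760.36.
Monthly savings = €775.30 − €760.36 = €14.94.
Break-even = €1,950.00 / €14.94 = 130.52 → 131 months.

131 months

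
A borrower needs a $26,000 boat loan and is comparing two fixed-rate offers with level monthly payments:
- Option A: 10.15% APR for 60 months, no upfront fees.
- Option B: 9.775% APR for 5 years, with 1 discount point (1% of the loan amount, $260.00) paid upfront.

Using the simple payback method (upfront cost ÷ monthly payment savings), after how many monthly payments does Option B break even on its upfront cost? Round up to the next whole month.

Option A: monthly rate = 10.15%/12 = 0.0084583; payment = 26,000 × 0.0084583 / (1 − (1+0.0084583)^−60) = $554.34.
Option B: at 9.775% the monthly rate is 0.0081458, so the payment is 26,000 × 0.0081458 / (1 − 1.0081458^−60) = $549.55.
Monthly savings = $554.34 − $549.55 = $4.79.
Break-even = $260.00 / $4.79 = 54.28 → 55 months.

55 months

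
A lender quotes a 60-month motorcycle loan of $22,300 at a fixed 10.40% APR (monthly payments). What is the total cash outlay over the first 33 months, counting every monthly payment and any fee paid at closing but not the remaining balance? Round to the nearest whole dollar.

Monthly rate = 10.4%/12 = 0.0086667; payment = 22,300 × 0.0086667 / (1 − (1+0.0086667)^−60) = $478.21.
Total outlay = 33 × $478.21 = $15,780.93.

$15,781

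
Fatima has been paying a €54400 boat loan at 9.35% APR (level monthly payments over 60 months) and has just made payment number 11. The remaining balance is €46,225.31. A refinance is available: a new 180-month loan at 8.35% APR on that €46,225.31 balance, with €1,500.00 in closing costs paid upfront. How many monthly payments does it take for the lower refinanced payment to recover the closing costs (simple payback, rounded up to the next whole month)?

Current payment = 54,400 × 9.35%/12 / (1 − (1+0.0077917)^−60) = €1,138.52.
Refinanced payment = 46,225.31 × 0.0069583 / (1 − (1+0.0069583)^−180) = €451.14.
Monthly savings = €1,138.52 − €451.14 = €687.38.
Break-even = €1,500.00 / €687.38 = 2.18 → 3 months.

3 months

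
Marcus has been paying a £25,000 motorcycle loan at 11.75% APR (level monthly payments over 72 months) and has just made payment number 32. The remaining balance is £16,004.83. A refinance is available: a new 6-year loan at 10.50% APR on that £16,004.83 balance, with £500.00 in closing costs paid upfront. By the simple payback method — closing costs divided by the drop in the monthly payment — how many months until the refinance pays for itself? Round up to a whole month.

Current payment = 25,000 × 11.75%/12 / (1 − (1+0.0097917)^−72) = £485.51.
Refinanced payment = 16,004.83 × 0.0087500 / (1 − (1+0.0087500)^−72) = £300.55.
Monthly savings = £485.51 − £300.55 = £184.96.
Break-even = £500.00 / £184.96 = 2.70 → 3 months.

3 months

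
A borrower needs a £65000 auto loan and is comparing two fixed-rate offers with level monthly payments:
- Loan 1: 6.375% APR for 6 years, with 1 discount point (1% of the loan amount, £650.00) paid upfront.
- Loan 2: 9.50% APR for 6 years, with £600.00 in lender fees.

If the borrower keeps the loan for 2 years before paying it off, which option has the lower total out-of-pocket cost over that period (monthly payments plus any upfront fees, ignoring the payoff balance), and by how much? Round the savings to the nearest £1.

Loan 1 by £2,328

Loan 1: at 6.375% the monthly rate is 0.0053125, so the payment is 65,000 × 0.0053125 / (1 − 1.0053125^−72) = £1,088.78.
Loan 2: monthly rate = 9.5%/12 = 0.0079167; payment = 65,000 × 0.0079167 / (1 − (1+0.0079167)^−72) = £1,187.85.
Over 24 months: Loan 1 costs 24 × £1,088.78 + £650.00 = £26,780.72; Loan 2 costs 24 × £1,187.85 + £600.00 = £29,108.40.
Loan 1 is cheaper by £29,108.40 − £26,780.72 = £2,327.68.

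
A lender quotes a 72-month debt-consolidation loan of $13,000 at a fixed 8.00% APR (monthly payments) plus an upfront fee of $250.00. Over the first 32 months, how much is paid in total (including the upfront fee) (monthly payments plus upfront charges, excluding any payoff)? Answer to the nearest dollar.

Monthly rate = 8%/12 = 0.0066667; payment = 13,000 × 0.0066667 / (1 − (1+0.0066667)^−72) = $227.93.
Total outlay = 32 × $227.93 + $250.00 = $7,543.76.

$7,544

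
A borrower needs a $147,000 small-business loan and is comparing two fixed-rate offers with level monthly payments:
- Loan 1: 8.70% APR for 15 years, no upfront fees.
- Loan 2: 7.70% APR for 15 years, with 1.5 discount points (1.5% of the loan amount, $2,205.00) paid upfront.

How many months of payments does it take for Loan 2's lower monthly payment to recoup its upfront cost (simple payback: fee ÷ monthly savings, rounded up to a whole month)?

26 months

Loan 1: monthly rate = 8.7%/12 = 0.0072500; payment = 147,000 × 0.0072500 / (1 − (1+0.0072500)^−180) = $1,464.85.
Loan 2: at 7.70% the monthly rate is 0.0064167, so the payment is 147,000 × 0.0064167 / (1 − 1.0064167^−180) = $1,379.47.
Monthly savings = $1,464.85 − $1,379.47 = $85.38.
Break-even = $2,205.00 / $85.38 = 25.83 → 26 months.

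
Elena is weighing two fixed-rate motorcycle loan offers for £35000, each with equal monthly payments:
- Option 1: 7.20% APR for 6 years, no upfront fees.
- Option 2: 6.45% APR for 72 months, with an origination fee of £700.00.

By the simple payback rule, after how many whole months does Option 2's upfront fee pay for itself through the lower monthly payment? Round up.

Option 1: at 7.20% the monthly rate is 0.0060000, so the payment is 35,000 × 0.0060000 / (1 − 1.0060000^−72) = £600.08.
Option 2: monthly rate = 6.45%/12 = 0.0053750; payment = 35,000 × 0.0053750 / (1 − (1+0.0053750)^−72) = £587.51.
Monthly savings = £600.08 − £587.51 = £12.57.
Break-even = £700.00 / £12.57 = 55.69 → 56 months.

56 months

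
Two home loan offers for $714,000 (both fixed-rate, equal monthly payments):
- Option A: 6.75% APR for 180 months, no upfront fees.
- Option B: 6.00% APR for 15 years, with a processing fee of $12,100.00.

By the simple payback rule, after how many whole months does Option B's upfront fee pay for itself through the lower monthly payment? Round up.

Option A: monthly rate = 6.75%/12 = 0.0056250; payment = 714,000 × 0.0056250 / (1 − (1+0.0056250)^−180) = $6,318.25.
Option B: at 6.00% the monthly rate is 0.0050000, so the payment is 714,000 × 0.0050000 / (1 − 1.0050000^−180) = $6,025.14.
Monthly savings = $6,318.25 − $6,025.14 = $293.11.
Break-even = $12,100.00 / $293.11 = 41.28 → 42 months.

42 months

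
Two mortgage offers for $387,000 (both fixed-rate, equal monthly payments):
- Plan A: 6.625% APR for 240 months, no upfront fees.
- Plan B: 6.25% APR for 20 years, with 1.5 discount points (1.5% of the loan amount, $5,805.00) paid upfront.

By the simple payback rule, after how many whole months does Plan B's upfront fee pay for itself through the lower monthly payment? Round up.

Plan A: monthly rate = 6.625%/12 = 0.0055208; payment = 387,000 × 0.0055208 / (1 − (1+0.0055208)^−240) = $2,913.92.
Plan B: at 6.25% the monthly rate is 0.0052083, so the payment is 387,000 × 0.0052083 / (1 − 1.0052083^−240) = $2,828.69.
Monthly savings = $2,913.92 − $2,828.69 = $85.23.
Break-even = $5,805.00 / $85.23 = 68.11 → 69 months.

69 months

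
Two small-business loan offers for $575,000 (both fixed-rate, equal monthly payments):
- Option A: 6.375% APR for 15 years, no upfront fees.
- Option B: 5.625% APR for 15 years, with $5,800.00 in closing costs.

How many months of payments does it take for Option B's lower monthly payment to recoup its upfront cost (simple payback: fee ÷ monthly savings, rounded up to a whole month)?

25 months

Option A: monthly rate = 6.375%/12 = 0.0053125; payment = 575,000 × 0.0053125 / (1 − (1+0.0053125)^−180) = $4,969.44.
Option B: monthly rate = 5.625%/12 = 0.0046875; payment = 575,000 × 0.0046875 / (1 − (1+0.0046875)^−180) = $4,736.46.
Monthly savings = $4,969.44 − $4,736.46 = $232.98.
Break-even = $5,800.00 / $232.98 = 24.89 → 25 months.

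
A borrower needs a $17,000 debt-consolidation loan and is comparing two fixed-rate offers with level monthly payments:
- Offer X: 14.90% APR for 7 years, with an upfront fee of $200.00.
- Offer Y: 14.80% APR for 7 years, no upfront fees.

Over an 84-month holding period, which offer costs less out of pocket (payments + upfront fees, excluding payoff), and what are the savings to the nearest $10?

Offer X: monthly rate = 14.9%/12 = 0.0124167; payment = 17,000 × 0.0124167 / (1 − (1+0.0124167)^−84) = $327.09.
Offer Y: at 14.80% the monthly rate is 0.0123333, so the payment is 17,000 × 0.0123333 / (1 − 1.0123333^−84) = $326.14.
Over 84 months: Offer X costs 84 × $327.09 + $200.00 = $27,675.56; Offer Y costs 84 × $326.14 = $27,395.76.
Offer Y is cheaper by $27,675.56 − $27,395.76 = $279.80.

Offer Y by $280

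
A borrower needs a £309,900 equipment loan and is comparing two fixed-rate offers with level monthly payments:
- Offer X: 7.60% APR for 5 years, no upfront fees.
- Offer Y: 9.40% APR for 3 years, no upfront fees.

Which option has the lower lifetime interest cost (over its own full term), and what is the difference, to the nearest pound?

Offer X: at 7.60% the monthly rate is 0.0063333, so the payment is 309,900 × 0.0063333 / (1 − 1.0063333^−60) = £6,224.50.
Total interest on Offer X = 60 × £6,224.50 − £309,900 = £63,570.00.
Offer Y: at 9.40% the monthly rate is 0.0078333, so the payment is 309,900 × 0.0078333 / (1 − 1.0078333^−36) = £9,912.53.
Total interest on Offer Y = 36 × £9,912.53 − £309,900 = £46,951.08.
Offer Y is lower by £16,618.92.

Offer Y by £16,619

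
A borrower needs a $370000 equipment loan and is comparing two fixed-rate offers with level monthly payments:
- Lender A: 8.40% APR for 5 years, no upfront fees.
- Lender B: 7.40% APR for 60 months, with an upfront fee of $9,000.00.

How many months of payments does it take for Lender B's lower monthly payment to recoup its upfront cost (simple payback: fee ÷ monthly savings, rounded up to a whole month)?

51 months

Lender A: at 8.40% the monthly rate is 0.0070000, so the payment is 370,000 × 0.0070000 / (1 − 1.0070000^−60) = $7,573.30.
Lender B: monthly rate = 7.4%/12 = 0.0061667; payment = 370,000 × 0.0061667 / (1 − (1+0.0061667)^−60) = $7,396.47.
Monthly savings = $7,573.30 − $7,396.47 = $176.83.
Break-even = $9,000.00 / $176.83 = 50.90 → 51 months.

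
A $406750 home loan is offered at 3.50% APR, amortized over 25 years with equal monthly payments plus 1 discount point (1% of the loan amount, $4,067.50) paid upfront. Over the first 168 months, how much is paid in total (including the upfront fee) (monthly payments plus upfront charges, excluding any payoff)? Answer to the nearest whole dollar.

Monthly rate = 3.5%/12 = 0.0029167; payment = 406,750 × 0.0029167 / (1 − (1+0.0029167)^−300) = $2,036.29.
Total outlay = 168 × $2,036.29 + $4,067.50 = $346,164.22.

$346,164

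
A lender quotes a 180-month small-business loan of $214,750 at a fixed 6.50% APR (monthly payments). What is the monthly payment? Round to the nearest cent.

$1,870.70

Monthly rate = 6.5%/12 = 0.0054167; payment = 214,750 × 0.0054167 / (1 − (1+0.0054167)^−180) = $1,870.70.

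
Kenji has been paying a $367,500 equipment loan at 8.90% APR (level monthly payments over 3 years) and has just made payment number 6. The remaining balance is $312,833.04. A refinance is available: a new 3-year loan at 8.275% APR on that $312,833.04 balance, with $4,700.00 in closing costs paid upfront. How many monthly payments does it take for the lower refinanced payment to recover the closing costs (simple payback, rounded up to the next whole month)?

3 months

Current payment = 367,500 × 8.9%/12 / (1 − (1+0.0074167)^−36) = $11,669.31.
Refinanced payment = 312,833.04 × 0.0068958 / (1 − (1+0.0068958)^−36) = $9,842.79.
Monthly savings = $11,669.31 − $9,842.79 = $1,826.52.
Break-even = $4,700.00 / $1,826.52 = 2.57 → 3 months.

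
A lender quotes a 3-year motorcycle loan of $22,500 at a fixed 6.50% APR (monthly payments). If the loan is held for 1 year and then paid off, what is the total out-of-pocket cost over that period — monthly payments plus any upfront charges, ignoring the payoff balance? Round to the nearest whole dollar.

Monthly rate = 6.5%/12 = 0.0054167; payment = 22,500 × 0.0054167 / (1 − (1+0.0054167)^−36) = $689.60.
Total outlay = 12 × $689.60 = $8,275.20.

$8,275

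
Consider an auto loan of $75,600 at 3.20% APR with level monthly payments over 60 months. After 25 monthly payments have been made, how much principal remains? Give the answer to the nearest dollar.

$45,561

With monthly rate i = 3.2%/12 = 0.0026667, the balance after k of n payments is P · [(1+i)^n − (1+i)^k] / [(1+i)^n − 1].
(1+0.0026667)^60 = 1.17326099 and (1+0.0026667)^25 = 1.06884426, so the balance is 75,600 × (1.17326099 − 1.06884426) / (1.17326099 − 1) = $45,560.77.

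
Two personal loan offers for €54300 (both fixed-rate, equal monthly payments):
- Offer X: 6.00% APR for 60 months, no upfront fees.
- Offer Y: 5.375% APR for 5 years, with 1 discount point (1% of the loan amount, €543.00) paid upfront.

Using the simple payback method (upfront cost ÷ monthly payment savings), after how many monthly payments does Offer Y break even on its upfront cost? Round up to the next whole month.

Offer X: at 6.00% the monthly rate is 0.0050000, so the payment is 54,300 × 0.0050000 / (1 − 1.0050000^−60) = €1,049.77.
Offer Y: at 5.375% the monthly rate is 0.0044792, so the payment is 54,300 × 0.0044792 / (1 − 1.0044792^−60) = €1,034.06.
Monthly savings = €1,049.77 − €1,034.06 = €15.71.
Break-even = €543.00 / €15.71 = 34.56 → 35 months.

35 months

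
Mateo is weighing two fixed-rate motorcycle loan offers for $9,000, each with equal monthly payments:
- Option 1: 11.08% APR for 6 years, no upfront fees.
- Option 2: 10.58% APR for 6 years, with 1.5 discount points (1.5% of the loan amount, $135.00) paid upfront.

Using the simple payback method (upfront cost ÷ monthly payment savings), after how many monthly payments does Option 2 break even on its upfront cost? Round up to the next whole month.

Option 1: at 11.08% the monthly rate is 0.0092333, so the payment is 9,000 × 0.0092333 / (1 − 1.0092333^−72) = $171.68.
Option 2: at 10.58% the monthly rate is 0.0088167, so the payment is 9,000 × 0.0088167 / (1 − 1.0088167^−72) = $169.38.
Monthly savings = $171.68 − $169.38 = $2.30.
Break-even = $135.00 / $2.30 = 58.70 → 59 months.

59 months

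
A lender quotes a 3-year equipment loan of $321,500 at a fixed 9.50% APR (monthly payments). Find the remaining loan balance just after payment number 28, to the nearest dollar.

$79,529

With monthly rate i = 9.5%/12 = 0.0079167, the balance after k of n payments is P · [(1+i)^n − (1+i)^k] / [(1+i)^n − 1].
(1+0.0079167)^36 = 1.32827060 and (1+0.0079167)^28 = 1.24706631, so the balance is 321,500 × (1.32827060 − 1.24706631) / (1.32827060 − 1) = $79,529.45.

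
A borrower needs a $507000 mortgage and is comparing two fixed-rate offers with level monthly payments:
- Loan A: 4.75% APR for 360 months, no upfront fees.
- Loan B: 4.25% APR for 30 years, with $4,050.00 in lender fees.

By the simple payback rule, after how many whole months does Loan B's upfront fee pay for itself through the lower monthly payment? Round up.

27 months

Loan A: monthly rate = 4.75%/12 = 0.0039583; payment = 507,000 × 0.0039583 / (1 − (1+0.0039583)^−360) = $2,644.75.
Loan B: monthly rate = 4.25%/12 = 0.0035417; payment = 507,000 × 0.0035417 / (1 − (1+0.0035417)^−360) = $2,494.14.
Monthly savings = $2,644.75 − $2,494.14 = $150.61.
Break-even = $4,050.00 / $150.61 = 26.89 → 27 months.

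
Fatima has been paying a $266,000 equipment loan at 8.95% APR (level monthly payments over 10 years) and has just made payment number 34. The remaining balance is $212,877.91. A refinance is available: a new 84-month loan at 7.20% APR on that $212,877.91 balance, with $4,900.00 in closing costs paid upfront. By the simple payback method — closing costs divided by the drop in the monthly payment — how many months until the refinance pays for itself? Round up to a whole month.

Current payment = 266,000 × 8.95%/12 / (1 − (1+0.0074583)^−120) = $3,362.38.
Refinanced payment = 212,877.91 × 0.0060000 / (1 − (1+0.0060000)^−84) = $3,233.75.
Monthly savings = $3,362.38 − $3,233.75 = $128.63.
Break-even = $4,900.00 / $128.63 = 38.09 → 39 months.

39 months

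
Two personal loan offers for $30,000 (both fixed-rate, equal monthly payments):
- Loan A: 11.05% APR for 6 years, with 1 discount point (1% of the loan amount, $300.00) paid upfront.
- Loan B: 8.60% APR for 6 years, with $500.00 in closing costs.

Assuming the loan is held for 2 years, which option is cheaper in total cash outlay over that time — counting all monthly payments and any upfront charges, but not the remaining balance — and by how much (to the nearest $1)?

Loan A: at 11.05% the monthly rate is 0.0092083, so the payment is 30,000 × 0.0092083 / (1 − 1.0092083^−72) = $571.79.
Loan B: monthly rate = 8.6%/12 = 0.0071667; payment = 30,000 × 0.0071667 / (1 − (1+0.0071667)^−72) = $534.83.
Over 24 months: Loan A costs 24 × $571.79 + $300.00 = $14,022.96; Loan B costs 24 × $534.83 + $500.00 = $13,335.92.
Loan B is cheaper by $14,022.96 − $13,335.92 = $687.04.

Loan B by $687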